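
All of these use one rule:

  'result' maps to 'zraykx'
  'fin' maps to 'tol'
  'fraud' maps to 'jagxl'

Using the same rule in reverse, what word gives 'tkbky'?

seven

Read the word backwards and shift each letter +6.
Undoing it on tkbky: shift back: t−6=n, k−6=e, b−6=v, k−6=e, y−6=s → neves; then reverse → seven.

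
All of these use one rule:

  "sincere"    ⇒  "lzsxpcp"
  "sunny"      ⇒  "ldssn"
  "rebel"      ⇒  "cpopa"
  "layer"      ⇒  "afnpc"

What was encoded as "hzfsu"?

Treating letters as 0–25, the rule is x ↦ 9x + 5 (mod 26).
Undoing it on hzfsu: h(7)→3·(7−5)≡6=g; z(25)→3·(25−5)≡8=i; f(5)→3·(5−5)≡0=a; s(18)→3·(18−5)≡13=n; u(20)→3·(20−5)≡19=t (all mod 26).

giant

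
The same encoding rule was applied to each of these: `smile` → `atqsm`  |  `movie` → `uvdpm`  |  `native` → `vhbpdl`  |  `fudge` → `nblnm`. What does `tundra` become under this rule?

Shifts by position in smile: pos 0: s→a (+8), pos 1: m→t (+7), pos 2: i→q (+8), pos 3: l→s (+7) — repeating every 2. The shifts repeat in a cycle of length 2: positions 0,1,… shift by +8, +7, then the pattern repeats.
For tundra: t+8=b, u+7=b, n+8=v, d+7=k, r+8=z, a+7=h.

bbvkzh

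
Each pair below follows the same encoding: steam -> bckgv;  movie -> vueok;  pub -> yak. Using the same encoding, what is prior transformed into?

Vowels shift forward by 6 and consonants shift forward by 9.
For prior: p(cons)+9=y, r(cons)+9=a, i(vowel)+6=o, o(vowel)+6=u, r(cons)+9=a.

yaoua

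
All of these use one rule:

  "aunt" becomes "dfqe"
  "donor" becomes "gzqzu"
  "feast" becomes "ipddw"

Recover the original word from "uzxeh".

Shifts by position in aunt: pos 0: a→d (+3), pos 1: u→f (+11), pos 2: n→q (+3), pos 3: t→e (+11) — repeating every 2. A repeating key of period 2 is used — shifts +3, +11 over and over.
Undoing it on uzxeh: u−3=r, z−11=o, x−3=u, e−11=t, h−3=e.

route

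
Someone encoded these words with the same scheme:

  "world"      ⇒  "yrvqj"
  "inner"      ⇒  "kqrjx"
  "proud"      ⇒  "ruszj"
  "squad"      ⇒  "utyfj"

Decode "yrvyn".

worth

The shift increases by 1 at each position, starting from +2: 2, 3, 4, ….
Decoding yrvyn: y−2=w, r−3=o, v−4=r, y−5=t, n−6=h.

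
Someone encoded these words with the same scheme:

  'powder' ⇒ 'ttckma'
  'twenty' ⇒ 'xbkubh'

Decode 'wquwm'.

Letter i (0-indexed) is shifted by i+4, so successive shifts are 4, 5, 6, ….
Reversing it on wquwm: w−4=s, q−5=l, u−6=o, w−7=p, m−8=e.

slope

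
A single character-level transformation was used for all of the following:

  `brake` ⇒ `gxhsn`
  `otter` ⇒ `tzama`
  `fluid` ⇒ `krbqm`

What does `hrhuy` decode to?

clamp

In brake: b→g is +5, r→x is +6, a→h is +7, k→s is +8 — the shift increases by 1 each position. Each letter shifts forward by (position + 5), i.e. 5, 6, 7, … — the shift grows by one for each successive letter.
Reversing it on hrhuy: h−5=c, r−6=l, h−7=a, u−8=m, y−9=p.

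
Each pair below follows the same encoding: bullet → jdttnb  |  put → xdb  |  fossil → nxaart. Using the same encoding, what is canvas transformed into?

The shift depends on letter class: consonant b→j is +8, but vowel u→d is +9. Vowels shift forward by 9 and consonants shift forward by 8.
Applying it to canvas: c(cons)+8=k, a(vowel)+9=j, n(cons)+8=v, v(cons)+8=d, a(vowel)+9=j, s(cons)+8=a.

kjvdja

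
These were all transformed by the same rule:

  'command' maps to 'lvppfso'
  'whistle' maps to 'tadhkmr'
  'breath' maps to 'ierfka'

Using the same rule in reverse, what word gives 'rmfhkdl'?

Each letter's alphabet position (a=0..z=25) is mapped through 3·x+5 mod 26 — an affine cipher.
Reversing it on rmfhkdl: r(17)→9·(17−5)≡4=e; m(12)→9·(12−5)≡11=l; f(5)→9·(5−5)≡0=a; h(7)→9·(7−5)≡18=s; k(10)→9·(10−5)≡19=t; d(3)→9·(3−5)≡8=i; l(11)→9·(11−5)≡2=c (all mod 26).

elastic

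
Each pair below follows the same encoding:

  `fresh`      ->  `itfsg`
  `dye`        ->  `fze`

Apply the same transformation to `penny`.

The output letters match the input read backwards, each shifted +1: fresh reversed is hserf. The word is reversed, then every letter is shifted forward by 1.
For penny: reverse → ynnep; then shift: y+1=z, n+1=o, n+1=o, e+1=f, p+1=q.

zoofq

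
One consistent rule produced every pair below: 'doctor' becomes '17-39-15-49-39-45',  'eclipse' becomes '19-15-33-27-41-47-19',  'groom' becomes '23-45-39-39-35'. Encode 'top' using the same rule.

49-39-41

d(#4)→17 and o(#15)→39: differences scale by 2, so n = 2·pos + 9. The formula is n = 2×(alphabet index, a=1) + 9.
Applying it to top: t=20→49, o=15→39, p=16→41.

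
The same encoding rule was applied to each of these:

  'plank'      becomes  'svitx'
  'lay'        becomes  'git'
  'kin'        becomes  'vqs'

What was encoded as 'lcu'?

mud

The output letters match the input read backwards, each shifted +8: plank reversed is knalp. The word is reversed, then every letter is shifted forward by 8.
Decoding lcu: shift back: l−8=d, c−8=u, u−8=m → dum; then reverse → mud.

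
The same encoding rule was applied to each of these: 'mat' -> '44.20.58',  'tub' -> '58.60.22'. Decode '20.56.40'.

m(#13)→44 and a(#1)→20: differences scale by 2, so n = 2·pos + 18. The formula is n = 2×(alphabet index, a=1) + 18.
Decoding 20.56.40: 20→(20−18)÷2=1=a, 56→(56−18)÷2=19=s, 40→(40−18)÷2=11=k.

ask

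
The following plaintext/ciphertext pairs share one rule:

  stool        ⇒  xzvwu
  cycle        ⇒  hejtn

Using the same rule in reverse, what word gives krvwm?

Each letter shifts forward by (position + 5), i.e. 5, 6, 7, … — the shift grows by one for each successive letter.
Reversing it on krvwm: k−5=f, r−6=l, v−7=o, w−8=o, m−9=d.

flood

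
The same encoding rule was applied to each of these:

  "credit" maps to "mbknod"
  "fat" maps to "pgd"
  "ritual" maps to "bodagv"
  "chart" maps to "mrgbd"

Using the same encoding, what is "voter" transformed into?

The shift depends on letter class: consonant c→m is +10, but vowel e→k is +6. Two shifts are in play — +6 for a/e/i/o/u, +10 for every other letter.
For voter: v(cons)+10=f, o(vowel)+6=u, t(cons)+10=d, e(vowel)+6=k, r(cons)+10=b.

fudkb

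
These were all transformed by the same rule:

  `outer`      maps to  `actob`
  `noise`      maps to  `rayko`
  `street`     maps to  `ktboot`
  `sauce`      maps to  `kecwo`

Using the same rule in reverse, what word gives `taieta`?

tomato

This is an affine cipher: with a=0,…,z=25, each position x becomes (9x+4) mod 26.
Undoing it on taieta: t(19)→3·(19−4)≡19=t; a(0)→3·(0−4)≡14=o; i(8)→3·(8−4)≡12=m; e(4)→3·(4−4)≡0=a; t(19)→3·(19−4)≡19=t; a(0)→3·(0−4)≡14=o (all mod 26).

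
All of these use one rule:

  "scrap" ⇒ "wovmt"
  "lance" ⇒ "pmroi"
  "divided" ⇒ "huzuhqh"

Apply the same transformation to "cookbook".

gaswfasw

Shifts by position in scrap: pos 0: s→w (+4), pos 1: c→o (+12), pos 2: r→v (+4), pos 3: a→m (+12) — repeating every 2. The shifts repeat in a cycle of length 2: positions 0,1,… shift by +4, +12, then the pattern repeats.
For cookbook: c+4=g, o+12=a, o+4=s, k+12=w, b+4=f, o+12=a, o+4=s, k+12=w.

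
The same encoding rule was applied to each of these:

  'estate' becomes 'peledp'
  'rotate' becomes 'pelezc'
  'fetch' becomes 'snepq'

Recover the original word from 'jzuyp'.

enjoy

The output letters match the input read backwards, each shifted +11: estate reversed is etatse. Read the word backwards and shift each letter +11.
Reversing it on jzuyp: shift back: j−11=y, z−11=o, u−11=j, y−11=n, p−11=e → yojne; then reverse → enjoy.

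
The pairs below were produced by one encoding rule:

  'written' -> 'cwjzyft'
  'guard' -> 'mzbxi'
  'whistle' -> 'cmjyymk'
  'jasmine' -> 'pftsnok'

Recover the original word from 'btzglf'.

The shifts repeat in a cycle of length 3: positions 0,1,… shift by +6, +5, +1, then the pattern repeats.
Undoing it on btzglf: b−6=v, t−5=o, z−1=y, g−6=a, l−5=g, f−1=e.

voyage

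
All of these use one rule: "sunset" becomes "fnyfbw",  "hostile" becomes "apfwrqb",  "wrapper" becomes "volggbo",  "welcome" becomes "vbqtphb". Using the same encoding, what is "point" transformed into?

gpryw

s(18)→f(5) and u(20)→n(13) fit y≡17x+11 (mod 26); the inverse of 17 mod 26 is 23. Treating letters as 0–25, the rule is x ↦ 17x + 11 (mod 26).
For point: p(15)→17·15+11≡6=g; o(14)→17·14+11≡15=p; i(8)→17·8+11≡17=r; n(13)→17·13+11≡24=y; t(19)→17·19+11≡22=w (all mod 26).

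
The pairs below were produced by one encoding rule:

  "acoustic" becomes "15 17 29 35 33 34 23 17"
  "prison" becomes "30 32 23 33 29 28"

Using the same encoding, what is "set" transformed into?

33 19 34

Letters become their 1-based position plus 14 (so a→15, b→16, …).
On set: s=19→33, e=5→19, t=20→34.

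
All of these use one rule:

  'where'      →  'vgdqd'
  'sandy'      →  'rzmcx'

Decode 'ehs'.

fit

Compare letters: w→v is +25, h→g is +25, e→d is +25 — a constant shift. This is a Caesar cipher with shift 25.
Decoding ehs: e−25=f, h−25=i, s−25=t.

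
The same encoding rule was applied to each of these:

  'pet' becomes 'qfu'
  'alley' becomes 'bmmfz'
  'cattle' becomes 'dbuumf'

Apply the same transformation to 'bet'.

Compare letters: p→q is +1, e→f is +1, t→u is +1 — a constant shift. Each letter is shifted forward by 1 in the alphabet (a Caesar shift of +1).
For bet: b+1=c, e+1=f, t+1=u.

cfu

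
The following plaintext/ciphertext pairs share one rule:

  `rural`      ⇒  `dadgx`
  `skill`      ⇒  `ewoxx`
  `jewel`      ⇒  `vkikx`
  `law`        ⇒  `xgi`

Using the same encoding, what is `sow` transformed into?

eui

The rule splits by letter class: vowels +6, consonants +12.
On sow: s(cons)+12=e, o(vowel)+6=u, w(cons)+12=i.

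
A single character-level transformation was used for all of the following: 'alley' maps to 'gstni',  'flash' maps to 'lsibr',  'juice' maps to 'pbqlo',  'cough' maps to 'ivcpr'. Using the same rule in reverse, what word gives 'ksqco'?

Letter i (0-indexed) is shifted by i+6, so successive shifts are 6, 7, 8, ….
Decoding ksqco: k−6=e, s−7=l, q−8=i, c−9=t, o−10=e.

elite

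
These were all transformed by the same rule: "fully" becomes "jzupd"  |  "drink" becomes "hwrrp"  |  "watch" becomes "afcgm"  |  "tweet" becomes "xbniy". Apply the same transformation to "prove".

A repeating key of period 3 is used — shifts +4, +5, +9 over and over.
Applying it to prove: p+4=t, r+5=w, o+9=x, v+4=z, e+5=j.

twxzj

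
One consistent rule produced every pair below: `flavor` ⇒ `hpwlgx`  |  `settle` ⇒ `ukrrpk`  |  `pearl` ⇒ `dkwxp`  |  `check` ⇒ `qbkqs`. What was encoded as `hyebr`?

fight

f(5)→h(7) and l(11)→p(15) fit y≡23x+22 (mod 26); the inverse of 23 mod 26 is 17. This is an affine cipher: with a=0,…,z=25, each position x becomes (23x+22) mod 26.
Undoing it on hyebr: h(7)→17·(7−22)≡5=f; y(24)→17·(24−22)≡8=i; e(4)→17·(4−22)≡6=g; b(1)→17·(1−22)≡7=h; r(17)→17·(17−22)≡19=t (all mod 26).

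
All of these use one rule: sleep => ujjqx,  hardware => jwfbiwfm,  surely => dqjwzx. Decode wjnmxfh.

cashier

The output letters match the input read backwards, each shifted +5: sleep reversed is peels. Read the word backwards and shift each letter +5.
Decoding wjnmxfh: shift back: w−5=r, j−5=e, n−5=i, m−5=h, x−5=s, f−5=a, h−5=c → reihsac; then reverse → cashier.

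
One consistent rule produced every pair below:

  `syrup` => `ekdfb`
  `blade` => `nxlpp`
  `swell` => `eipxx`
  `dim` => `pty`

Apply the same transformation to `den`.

Two shifts are in play — +11 for a/e/i/o/u, +12 for every other letter.
On den: d(cons)+12=p, e(vowel)+11=p, n(cons)+12=z.

ppz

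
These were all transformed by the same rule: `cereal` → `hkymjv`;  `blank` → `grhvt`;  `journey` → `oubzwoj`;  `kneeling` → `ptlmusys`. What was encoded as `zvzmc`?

upset

In cereal: c→h is +5, e→k is +6, r→y is +7, e→m is +8 — the shift increases by 1 each position. Letter i (0-indexed) is shifted by i+5, so successive shifts are 5, 6, 7, ….
Undoing it on zvzmc: z−5=u, v−6=p, z−7=s, m−8=e, c−9=t.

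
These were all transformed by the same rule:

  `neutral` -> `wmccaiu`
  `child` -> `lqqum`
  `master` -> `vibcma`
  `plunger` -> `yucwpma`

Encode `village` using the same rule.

equuipm

The shift depends on letter class: consonant n→w is +9, but vowel e→m is +8. Two shifts are in play — +8 for a/e/i/o/u, +9 for every other letter.
On village: v(cons)+9=e, i(vowel)+8=q, l(cons)+9=u, l(cons)+9=u, a(vowel)+8=i, g(cons)+9=p, e(vowel)+8=m.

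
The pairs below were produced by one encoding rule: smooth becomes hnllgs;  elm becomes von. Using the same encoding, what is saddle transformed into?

hzwwov

Each pair mirrors across the alphabet (s↔h, m↔n, o↔l): positions sum to 25. Each letter is replaced by its mirror in the alphabet: a↔z, b↔y, c↔x, and so on (the Atbash cipher).
On saddle: s↔h, a↔z, d↔w, d↔w, l↔o, e↔v.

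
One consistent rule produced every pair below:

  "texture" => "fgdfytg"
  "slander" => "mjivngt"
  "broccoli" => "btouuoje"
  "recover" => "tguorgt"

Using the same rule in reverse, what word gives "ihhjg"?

t(19)→f(5) and e(4)→g(6) fit y≡19x+8 (mod 26); the inverse of 19 mod 26 is 11. Treating letters as 0–25, the rule is x ↦ 19x + 8 (mod 26).
Undoing it on ihhjg: i(8)→11·(8−8)≡0=a; h(7)→11·(7−8)≡15=p; h(7)→11·(7−8)≡15=p; j(9)→11·(9−8)≡11=l; g(6)→11·(6−8)≡4=e (all mod 26).

apple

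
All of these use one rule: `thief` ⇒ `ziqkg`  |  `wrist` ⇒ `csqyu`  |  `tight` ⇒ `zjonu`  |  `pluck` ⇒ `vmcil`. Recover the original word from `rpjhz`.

lobby

Shifts by position in thief: pos 0: t→z (+6), pos 1: h→i (+1), pos 2: i→q (+8), pos 3: e→k (+6), pos 4: f→g (+1) — repeating every 3. A repeating key of period 3 is used — shifts +6, +1, +8 over and over.
Reversing it on rpjhz: r−6=l, p−1=o, j−8=b, h−6=b, z−1=y.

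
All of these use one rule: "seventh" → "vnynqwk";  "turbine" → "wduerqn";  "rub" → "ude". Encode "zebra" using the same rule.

The shift depends on letter class: consonant s→v is +3, but vowel e→n is +9. Vowels shift forward by 9 and consonants shift forward by 3.
For zebra: z(cons)+3=c, e(vowel)+9=n, b(cons)+3=e, r(cons)+3=u, a(vowel)+9=j.

cneuj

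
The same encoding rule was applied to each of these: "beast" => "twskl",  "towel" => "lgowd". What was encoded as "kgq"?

soy

Every letter moves 18 places later in the alphabet, wrapping around z→a.
Reversing it on kgq: k−18=s, g−18=o, q−18=y.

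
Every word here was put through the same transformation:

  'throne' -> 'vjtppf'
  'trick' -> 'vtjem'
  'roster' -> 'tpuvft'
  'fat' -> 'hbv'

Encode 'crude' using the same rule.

etvff

The rule splits by letter class: vowels +1, consonants +2.
On crude: c(cons)+2=e, r(cons)+2=t, u(vowel)+1=v, d(cons)+2=f, e(vowel)+1=f.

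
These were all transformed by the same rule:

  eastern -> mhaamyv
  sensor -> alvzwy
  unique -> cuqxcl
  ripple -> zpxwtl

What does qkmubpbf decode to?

identity

Shifts by position in eastern: pos 0: e→m (+8), pos 1: a→h (+7), pos 2: s→a (+8), pos 3: t→a (+7) — repeating every 2. A repeating key of period 2 is used — shifts +8, +7 over and over.
Undoing it on qkmubpbf: q−8=i, k−7=d, m−8=e, u−7=n, b−8=t, p−7=i, b−8=t, f−7=y.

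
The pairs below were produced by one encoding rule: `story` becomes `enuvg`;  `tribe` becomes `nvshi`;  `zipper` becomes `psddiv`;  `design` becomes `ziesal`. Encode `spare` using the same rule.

edyvi

Treating letters as 0–25, the rule is x ↦ 9x + 24 (mod 26).
Applying it to spare: s(18)→9·18+24≡4=e; p(15)→9·15+24≡3=d; a(0)→9·0+24≡24=y; r(17)→9·17+24≡21=v; e(4)→9·4+24≡8=i (all mod 26).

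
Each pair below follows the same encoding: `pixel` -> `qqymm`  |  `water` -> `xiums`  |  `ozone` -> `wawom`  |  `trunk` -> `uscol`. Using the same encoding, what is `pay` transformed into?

qiz

Vowels shift forward by 8 and consonants shift forward by 1.
For pay: p(cons)+1=q, a(vowel)+8=i, y(cons)+1=z.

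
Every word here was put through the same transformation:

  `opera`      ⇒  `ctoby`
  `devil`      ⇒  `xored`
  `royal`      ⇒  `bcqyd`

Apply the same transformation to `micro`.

o(14)→c(2) and p(15)→t(19) fit y≡17x+24 (mod 26); the inverse of 17 mod 26 is 23. This is an affine cipher: with a=0,…,z=25, each position x becomes (17x+24) mod 26.
For micro: m(12)→17·12+24≡20=u; i(8)→17·8+24≡4=e; c(2)→17·2+24≡6=g; r(17)→17·17+24≡1=b; o(14)→17·14+24≡2=c (all mod 26).

uegbc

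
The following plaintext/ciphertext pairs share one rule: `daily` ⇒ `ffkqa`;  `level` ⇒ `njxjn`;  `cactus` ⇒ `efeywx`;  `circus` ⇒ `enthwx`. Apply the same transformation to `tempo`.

It's a Vigenère-style cipher with numeric key [2,5]: position i shifts by key[i mod 2].
Applying it to tempo: t+2=v, e+5=j, m+2=o, p+5=u, o+2=q.

vjouq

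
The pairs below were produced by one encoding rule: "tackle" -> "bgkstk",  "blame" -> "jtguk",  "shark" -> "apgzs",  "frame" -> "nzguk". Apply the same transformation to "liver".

todkz

The rule splits by letter class: vowels +6, consonants +8.
On liver: l(cons)+8=t, i(vowel)+6=o, v(cons)+8=d, e(vowel)+6=k, r(cons)+8=z.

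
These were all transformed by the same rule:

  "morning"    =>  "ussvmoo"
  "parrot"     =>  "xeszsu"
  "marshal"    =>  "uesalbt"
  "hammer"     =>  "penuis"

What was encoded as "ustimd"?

Shifts by position in morning: pos 0: m→u (+8), pos 1: o→s (+4), pos 2: r→s (+1), pos 3: n→v (+8), pos 4: i→m (+4), pos 5: n→o (+1) — repeating every 3. The shifts repeat in a cycle of length 3: positions 0,1,… shift by +8, +4, +1, then the pattern repeats.
Reversing it on ustimd: u−8=m, s−4=o, t−1=s, i−8=a, m−4=i, d−1=c.

mosaic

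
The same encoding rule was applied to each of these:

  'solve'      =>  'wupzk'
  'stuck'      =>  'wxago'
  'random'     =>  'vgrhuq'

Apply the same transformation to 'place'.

The shift depends on letter class: consonant s→w is +4, but vowel o→u is +6. Vowels shift forward by 6 and consonants shift forward by 4.
Applying it to place: p(cons)+4=t, l(cons)+4=p, a(vowel)+6=g, c(cons)+4=g, e(vowel)+6=k.

tpggk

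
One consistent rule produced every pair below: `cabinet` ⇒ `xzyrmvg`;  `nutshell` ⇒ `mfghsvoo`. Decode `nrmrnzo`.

Letters are reflected about the middle of the alphabet (position → 25−position): Atbash.
Reversing it on nrmrnzo: n↔m, r↔i, m↔n, r↔i, n↔m, z↔a, o↔l.

minimal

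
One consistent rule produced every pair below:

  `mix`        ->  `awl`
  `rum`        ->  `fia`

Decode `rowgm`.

daisy

Compare letters: m→a is +14, i→w is +14, x→l is +14 — a constant shift. Each letter is shifted forward by 14 in the alphabet (a Caesar shift of +14).
Undoing it on rowgm: r−14=d, o−14=a, w−14=i, g−14=s, m−14=y.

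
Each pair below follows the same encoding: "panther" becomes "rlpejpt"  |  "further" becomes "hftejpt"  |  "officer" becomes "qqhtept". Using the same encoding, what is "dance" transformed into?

flpng

Shifts by position in panther: pos 0: p→r (+2), pos 1: a→l (+11), pos 2: n→p (+2), pos 3: t→e (+11) — repeating every 2. The shifts repeat in a cycle of length 2: positions 0,1,… shift by +2, +11, then the pattern repeats.
On dance: d+2=f, a+11=l, n+2=p, c+11=n, e+2=g.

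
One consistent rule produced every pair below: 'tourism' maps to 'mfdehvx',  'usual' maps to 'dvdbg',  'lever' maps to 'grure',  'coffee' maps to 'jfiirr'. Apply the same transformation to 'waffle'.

lbiigr

t(19)→m(12) and o(14)→f(5) fit y≡17x+1 (mod 26); the inverse of 17 mod 26 is 23. Treating letters as 0–25, the rule is x ↦ 17x + 1 (mod 26).
On waffle: w(22)→17·22+1≡11=l; a(0)→17·0+1≡1=b; f(5)→17·5+1≡8=i; f(5)→17·5+1≡8=i; l(11)→17·11+1≡6=g; e(4)→17·4+1≡17=r (all mod 26).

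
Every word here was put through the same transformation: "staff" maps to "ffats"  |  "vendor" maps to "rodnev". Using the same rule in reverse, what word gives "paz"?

zap

The word is simply reversed.
Undoing it on paz: then reverse → zap.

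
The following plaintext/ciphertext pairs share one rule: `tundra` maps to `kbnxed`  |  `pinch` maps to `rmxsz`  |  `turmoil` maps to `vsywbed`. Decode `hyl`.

The output letters match the input read backwards, each shifted +10: tundra reversed is ardnut. Two steps: reverse the string, then apply a Caesar shift of +10.
Decoding hyl: shift back: h−10=x, y−10=o, l−10=b → xob; then reverse → box.

box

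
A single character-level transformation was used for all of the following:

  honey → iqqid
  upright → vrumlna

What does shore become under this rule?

tjrvj

Letter i (0-indexed) is shifted by i+1, so successive shifts are 1, 2, 3, ….
On shore: s+1=t, h+2=j, o+3=r, r+4=v, e+5=j.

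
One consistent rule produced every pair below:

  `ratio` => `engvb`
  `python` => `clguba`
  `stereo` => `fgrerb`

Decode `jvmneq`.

wizard

This is a Caesar cipher with shift 13.
Undoing it on jvmneq: j−13=w, v−13=i, m−13=z, n−13=a, e−13=r, q−13=d.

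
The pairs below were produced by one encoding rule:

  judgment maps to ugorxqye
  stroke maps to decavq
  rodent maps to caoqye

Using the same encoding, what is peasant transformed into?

aqmdmye

The shift depends on letter class: consonant j→u is +11, but vowel u→g is +12. The rule splits by letter class: vowels +12, consonants +11.
For peasant: p(cons)+11=a, e(vowel)+12=q, a(vowel)+12=m, s(cons)+11=d, a(vowel)+12=m, n(cons)+11=y, t(cons)+11=e.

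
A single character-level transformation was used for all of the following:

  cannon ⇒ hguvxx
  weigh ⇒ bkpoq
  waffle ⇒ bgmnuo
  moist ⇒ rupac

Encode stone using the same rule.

In cannon: c→h is +5, a→g is +6, n→u is +7, n→v is +8 — the shift increases by 1 each position. Each letter shifts forward by (position + 5), i.e. 5, 6, 7, … — the shift grows by one for each successive letter.
For stone: s+5=x, t+6=z, o+7=v, n+8=v, e+9=n.

xzvvn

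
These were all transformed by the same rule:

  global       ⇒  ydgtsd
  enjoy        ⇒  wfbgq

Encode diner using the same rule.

Compare letters: g→y is +18, l→d is +18, o→g is +18 — a constant shift. Every letter moves 18 places later in the alphabet, wrapping around z→a.
For diner: d+18=v, i+18=a, n+18=f, e+18=w, r+18=j.

vafwj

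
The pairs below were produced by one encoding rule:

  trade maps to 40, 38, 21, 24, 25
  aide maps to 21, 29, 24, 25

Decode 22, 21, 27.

bag

t is letter #20 and maps to 40: an offset of 20. Letters become their 1-based position plus 20 (so a→21, b→22, …).
Undoing it on 22, 21, 27: 22→(22−20)÷1=2=b, 21→(21−20)÷1=1=a, 27→(27−20)÷1=7=g.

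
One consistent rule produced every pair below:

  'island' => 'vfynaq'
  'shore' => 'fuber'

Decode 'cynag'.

plant

Compare letters: i→v is +13, s→f is +13, l→y is +13 — a constant shift. Each letter is shifted forward by 13 in the alphabet (a Caesar shift of +13).
Reversing it on cynag: c−13=p, y−13=l, n−13=a, a−13=n, g−13=t.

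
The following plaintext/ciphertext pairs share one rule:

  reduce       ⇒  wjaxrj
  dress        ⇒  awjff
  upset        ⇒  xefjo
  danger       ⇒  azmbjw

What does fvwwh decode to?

sorry

r(17)→w(22) and e(4)→j(9) fit y≡9x+25 (mod 26); the inverse of 9 mod 26 is 3. Each letter's alphabet position (a=0..z=25) is mapped through 9·x+25 mod 26 — an affine cipher.
Reversing it on fvwwh: f(5)→3·(5−25)≡18=s; v(21)→3·(21−25)≡14=o; w(22)→3·(22−25)≡17=r; w(22)→3·(22−25)≡17=r; h(7)→3·(7−25)≡24=y (all mod 26).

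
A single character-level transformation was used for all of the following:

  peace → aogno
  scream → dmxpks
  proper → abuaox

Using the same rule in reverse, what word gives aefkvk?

puzzle

Shifts by position in peace: pos 0: p→a (+11), pos 1: e→o (+10), pos 2: a→g (+6), pos 3: c→n (+11), pos 4: e→o (+10) — repeating every 3. It's a Vigenère-style cipher with numeric key [11,10,6]: position i shifts by key[i mod 3].
Decoding aefkvk: a−11=p, e−10=u, f−6=z, k−11=z, v−10=l, k−6=e.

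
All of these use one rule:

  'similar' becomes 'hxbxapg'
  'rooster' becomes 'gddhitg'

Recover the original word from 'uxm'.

Compare letters: s→h is +15, i→x is +15, m→b is +15 — a constant shift. Every letter moves 15 places later in the alphabet, wrapping around z→a.
Undoing it on uxm: u−15=f, x−15=i, m−15=x.

fix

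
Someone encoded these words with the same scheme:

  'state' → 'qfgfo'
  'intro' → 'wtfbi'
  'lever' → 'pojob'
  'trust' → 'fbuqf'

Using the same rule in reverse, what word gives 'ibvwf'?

orbit

s(18)→q(16) and t(19)→f(5) fit y≡15x+6 (mod 26); the inverse of 15 mod 26 is 7. Treating letters as 0–25, the rule is x ↦ 15x + 6 (mod 26).
Undoing it on ibvwf: i(8)→7·(8−6)≡14=o; b(1)→7·(1−6)≡17=r; v(21)→7·(21−6)≡1=b; w(22)→7·(22−6)≡8=i; f(5)→7·(5−6)≡19=t (all mod 26).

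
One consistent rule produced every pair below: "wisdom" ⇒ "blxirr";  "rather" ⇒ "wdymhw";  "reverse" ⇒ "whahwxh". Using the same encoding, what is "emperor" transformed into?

The shift depends on letter class: consonant w→b is +5, but vowel i→l is +3. Vowels shift forward by 3 and consonants shift forward by 5.
On emperor: e(vowel)+3=h, m(cons)+5=r, p(cons)+5=u, e(vowel)+3=h, r(cons)+5=w, o(vowel)+3=r, r(cons)+5=w.

hruhwrw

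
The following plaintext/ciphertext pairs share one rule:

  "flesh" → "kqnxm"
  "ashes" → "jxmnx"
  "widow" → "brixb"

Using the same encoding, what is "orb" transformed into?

xwg

The rule splits by letter class: vowels +9, consonants +5.
On orb: o(vowel)+9=x, r(cons)+5=w, b(cons)+5=g.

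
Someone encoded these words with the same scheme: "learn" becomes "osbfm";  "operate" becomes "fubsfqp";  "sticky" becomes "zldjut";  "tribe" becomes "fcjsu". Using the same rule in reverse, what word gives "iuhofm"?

length

Two steps: reverse the string, then apply a Caesar shift of +1.
Undoing it on iuhofm: shift back: i−1=h, u−1=t, h−1=g, o−1=n, f−1=e, m−1=l → htgnel; then reverse → length.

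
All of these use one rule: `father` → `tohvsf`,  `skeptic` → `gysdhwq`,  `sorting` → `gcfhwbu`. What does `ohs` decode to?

Compare letters: f→t is +14, a→o is +14, t→h is +14 — a constant shift. Every letter moves 14 places later in the alphabet, wrapping around z→a.
Undoing it on ohs: o−14=a, h−14=t, s−14=e.

ate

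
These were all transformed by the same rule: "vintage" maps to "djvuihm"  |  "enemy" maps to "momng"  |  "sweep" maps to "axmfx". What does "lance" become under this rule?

It's a Vigenère-style cipher with numeric key [8,1]: position i shifts by key[i mod 2].
For lance: l+8=t, a+1=b, n+8=v, c+1=d, e+8=m.

tbvdm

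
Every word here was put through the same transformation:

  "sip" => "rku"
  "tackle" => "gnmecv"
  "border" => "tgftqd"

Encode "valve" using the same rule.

gxncx

The output letters match the input read backwards, each shifted +2: sip reversed is pis. Two steps: reverse the string, then apply a Caesar shift of +2.
On valve: reverse → evlav; then shift: e+2=g, v+2=x, l+2=n, a+2=c, v+2=x.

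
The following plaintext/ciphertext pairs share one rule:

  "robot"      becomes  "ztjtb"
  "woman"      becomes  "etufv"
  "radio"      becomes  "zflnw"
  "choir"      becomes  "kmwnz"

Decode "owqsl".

The shifts repeat in a cycle of length 2: positions 0,1,… shift by +8, +5, then the pattern repeats.
Decoding owqsl: o−8=g, w−5=r, q−8=i, s−5=n, l−8=d.

grind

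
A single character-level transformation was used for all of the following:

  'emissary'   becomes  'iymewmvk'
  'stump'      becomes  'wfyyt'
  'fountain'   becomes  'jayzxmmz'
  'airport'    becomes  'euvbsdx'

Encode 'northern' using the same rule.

A repeating key of period 2 is used — shifts +4, +12 over and over.
Applying it to northern: n+4=r, o+12=a, r+4=v, t+12=f, h+4=l, e+12=q, r+4=v, n+12=z.

ravflqvz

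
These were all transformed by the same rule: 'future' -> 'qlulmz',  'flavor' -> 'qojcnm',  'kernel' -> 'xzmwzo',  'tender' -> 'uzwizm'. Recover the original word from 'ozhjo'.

legal

Each letter's alphabet position (a=0..z=25) is mapped through 17·x+9 mod 26 — an affine cipher.
Decoding ozhjo: o(14)→23·(14−9)≡11=l; z(25)→23·(25−9)≡4=e; h(7)→23·(7−9)≡6=g; j(9)→23·(9−9)≡0=a; o(14)→23·(14−9)≡11=l (all mod 26).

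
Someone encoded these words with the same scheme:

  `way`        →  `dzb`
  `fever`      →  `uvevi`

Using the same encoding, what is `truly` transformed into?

gifob

Letters are reflected about the middle of the alphabet (position → 25−position): Atbash.
On truly: t↔g, r↔i, u↔f, l↔o, y↔b.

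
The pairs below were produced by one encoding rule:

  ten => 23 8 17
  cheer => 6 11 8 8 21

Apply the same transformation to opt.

t is letter #20 and maps to 23: an offset of 3. The number is (letter's place in the alphabet, a=1) + 3.
For opt: o=15→18, p=16→19, t=20→23.

18 19 23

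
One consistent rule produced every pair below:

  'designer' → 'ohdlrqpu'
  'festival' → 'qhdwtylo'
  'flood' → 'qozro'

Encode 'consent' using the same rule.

Shifts by position in designer: pos 0: d→o (+11), pos 1: e→h (+3), pos 2: s→d (+11), pos 3: i→l (+3) — repeating every 2. A repeating key of period 2 is used — shifts +11, +3 over and over.
For consent: c+11=n, o+3=r, n+11=y, s+3=v, e+11=p, n+3=q, t+11=e.

nryvpqe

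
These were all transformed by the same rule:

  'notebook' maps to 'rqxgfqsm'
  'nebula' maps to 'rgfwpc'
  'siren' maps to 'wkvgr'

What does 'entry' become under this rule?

The shifts repeat in a cycle of length 2: positions 0,1,… shift by +4, +2, then the pattern repeats.
On entry: e+4=i, n+2=p, t+4=x, r+2=t, y+4=c.

ipxtc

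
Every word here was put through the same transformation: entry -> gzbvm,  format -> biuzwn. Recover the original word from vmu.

The output letters match the input read backwards, each shifted +8: entry reversed is yrtne. Two steps: reverse the string, then apply a Caesar shift of +8.
Decoding vmu: shift back: v−8=n, m−8=e, u−8=m → nem; then reverse → men.

men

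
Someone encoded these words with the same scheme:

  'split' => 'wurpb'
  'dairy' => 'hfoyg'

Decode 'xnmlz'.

In split: s→w is +4, p→u is +5, l→r is +6, i→p is +7 — the shift increases by 1 each position. Each letter shifts forward by (position + 4), i.e. 4, 5, 6, … — the shift grows by one for each successive letter.
Reversing it on xnmlz: x−4=t, n−5=i, m−6=g, l−7=e, z−8=r.

tiger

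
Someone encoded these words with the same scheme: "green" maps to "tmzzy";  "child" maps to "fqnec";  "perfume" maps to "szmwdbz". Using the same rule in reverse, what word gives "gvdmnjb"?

g(6)→t(19) and r(17)→m(12) fit y≡23x+11 (mod 26); the inverse of 23 mod 26 is 17. This is an affine cipher: with a=0,…,z=25, each position x becomes (23x+11) mod 26.
Decoding gvdmnjb: g(6)→17·(6−11)≡19=t; v(21)→17·(21−11)≡14=o; d(3)→17·(3−11)≡20=u; m(12)→17·(12−11)≡17=r; n(13)→17·(13−11)≡8=i; j(9)→17·(9−11)≡18=s; b(1)→17·(1−11)≡12=m (all mod 26).

tourism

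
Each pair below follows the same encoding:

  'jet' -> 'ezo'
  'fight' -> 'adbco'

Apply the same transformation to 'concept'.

xjixzko

Each letter is shifted forward by 21 in the alphabet (a Caesar shift of +21).
On concept: c+21=x, o+21=j, n+21=i, c+21=x, e+21=z, p+21=k, t+21=o.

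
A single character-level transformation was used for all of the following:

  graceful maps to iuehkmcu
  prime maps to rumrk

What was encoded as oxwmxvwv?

Letter i (0-indexed) is shifted by i+2, so successive shifts are 2, 3, 4, ….
Undoing it on oxwmxvwv: o−2=m, x−3=u, w−4=s, m−5=h, x−6=r, v−7=o, w−8=o, v−9=m.

mushroom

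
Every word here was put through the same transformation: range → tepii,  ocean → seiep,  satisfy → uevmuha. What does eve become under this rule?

ixi

The shift depends on letter class: consonant r→t is +2, but vowel a→e is +4. Two shifts are in play — +4 for a/e/i/o/u, +2 for every other letter.
Applying it to eve: e(vowel)+4=i, v(cons)+2=x, e(vowel)+4=i.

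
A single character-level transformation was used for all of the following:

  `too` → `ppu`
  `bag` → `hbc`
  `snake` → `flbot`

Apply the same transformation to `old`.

emp

The word is reversed, then every letter is shifted forward by 1.
On old: reverse → dlo; then shift: d+1=e, l+1=m, o+1=p.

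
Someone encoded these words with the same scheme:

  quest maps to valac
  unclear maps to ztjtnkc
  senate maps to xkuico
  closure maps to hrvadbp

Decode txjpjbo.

orchard

Each letter shifts forward by (position + 5), i.e. 5, 6, 7, … — the shift grows by one for each successive letter.
Undoing it on txjpjbo: t−5=o, x−6=r, j−7=c, p−8=h, j−9=a, b−10=r, o−11=d.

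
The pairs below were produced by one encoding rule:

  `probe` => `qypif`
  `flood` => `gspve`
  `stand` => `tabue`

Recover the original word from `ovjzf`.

noise

Shifts by position in probe: pos 0: p→q (+1), pos 1: r→y (+7), pos 2: o→p (+1), pos 3: b→i (+7) — repeating every 2. The shifts repeat in a cycle of length 2: positions 0,1,… shift by +1, +7, then the pattern repeats.
Reversing it on ovjzf: o−1=n, v−7=o, j−1=i, z−7=s, f−1=e.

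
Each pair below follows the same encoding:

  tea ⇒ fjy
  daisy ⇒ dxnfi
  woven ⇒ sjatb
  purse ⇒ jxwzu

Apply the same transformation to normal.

qfrwts

The output letters match the input read backwards, each shifted +5: tea reversed is aet. The word is reversed, then every letter is shifted forward by 5.
Applying it to normal: reverse → lamron; then shift: l+5=q, a+5=f, m+5=r, r+5=w, o+5=t, n+5=s.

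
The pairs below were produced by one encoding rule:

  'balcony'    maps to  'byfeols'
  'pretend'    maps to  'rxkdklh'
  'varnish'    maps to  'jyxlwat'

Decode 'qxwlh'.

grind

b(1)→b(1) and a(0)→y(24) fit y≡3x+24 (mod 26); the inverse of 3 mod 26 is 9. This is an affine cipher: with a=0,…,z=25, each position x becomes (3x+24) mod 26.
Decoding qxwlh: q(16)→9·(16−24)≡6=g; x(23)→9·(23−24)≡17=r; w(22)→9·(22−24)≡8=i; l(11)→9·(11−24)≡13=n; h(7)→9·(7−24)≡3=d (all mod 26).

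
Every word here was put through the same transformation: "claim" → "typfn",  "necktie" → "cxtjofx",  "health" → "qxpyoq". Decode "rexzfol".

obesity

c(2)→t(19) and l(11)→y(24) fit y≡15x+15 (mod 26); the inverse of 15 mod 26 is 7. This is an affine cipher: with a=0,…,z=25, each position x becomes (15x+15) mod 26.
Undoing it on rexzfol: r(17)→7·(17−15)≡14=o; e(4)→7·(4−15)≡1=b; x(23)→7·(23−15)≡4=e; z(25)→7·(25−15)≡18=s; f(5)→7·(5−15)≡8=i; o(14)→7·(14−15)≡19=t; l(11)→7·(11−15)≡24=y (all mod 26).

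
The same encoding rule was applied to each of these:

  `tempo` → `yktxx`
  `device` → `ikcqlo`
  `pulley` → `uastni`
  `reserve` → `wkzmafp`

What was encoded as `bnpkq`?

In tempo: t→y is +5, e→k is +6, m→t is +7, p→x is +8 — the shift increases by 1 each position. Each letter shifts forward by (position + 5), i.e. 5, 6, 7, … — the shift grows by one for each successive letter.
Decoding bnpkq: b−5=w, n−6=h, p−7=i, k−8=c, q−9=h.

which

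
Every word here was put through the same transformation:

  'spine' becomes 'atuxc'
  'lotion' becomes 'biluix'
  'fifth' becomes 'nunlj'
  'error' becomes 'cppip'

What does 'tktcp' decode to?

Each letter's alphabet position (a=0..z=25) is mapped through 11·x+10 mod 26 — an affine cipher.
Undoing it on tktcp: t(19)→19·(19−10)≡15=p; k(10)→19·(10−10)≡0=a; t(19)→19·(19−10)≡15=p; c(2)→19·(2−10)≡4=e; p(15)→19·(15−10)≡17=r (all mod 26).

paper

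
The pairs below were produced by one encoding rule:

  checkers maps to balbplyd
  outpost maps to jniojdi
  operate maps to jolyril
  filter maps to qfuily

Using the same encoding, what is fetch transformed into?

c(2)→b(1) and h(7)→a(0) fit y≡5x+17 (mod 26); the inverse of 5 mod 26 is 21. Each letter's alphabet position (a=0..z=25) is mapped through 5·x+17 mod 26 — an affine cipher.
On fetch: f(5)→5·5+17≡16=q; e(4)→5·4+17≡11=l; t(19)→5·19+17≡8=i; c(2)→5·2+17≡1=b; h(7)→5·7+17≡0=a (all mod 26).

qliba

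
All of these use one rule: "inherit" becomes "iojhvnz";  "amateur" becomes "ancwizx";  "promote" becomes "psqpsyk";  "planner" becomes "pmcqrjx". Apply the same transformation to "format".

In inherit: i→i is +0, n→o is +1, h→j is +2, e→h is +3 — the shift increases by 1 each position. Each letter shifts forward by its position index (0, 1, 2, …) — the shift grows by one for each successive letter.
Applying it to format: f+0=f, o+1=p, r+2=t, m+3=p, a+4=e, t+5=y.

fptpey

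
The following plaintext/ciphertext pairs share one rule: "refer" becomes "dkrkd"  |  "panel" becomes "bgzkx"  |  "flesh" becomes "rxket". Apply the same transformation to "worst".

The rule splits by letter class: vowels +6, consonants +12.
Applying it to worst: w(cons)+12=i, o(vowel)+6=u, r(cons)+12=d, s(cons)+12=e, t(cons)+12=f.

iudef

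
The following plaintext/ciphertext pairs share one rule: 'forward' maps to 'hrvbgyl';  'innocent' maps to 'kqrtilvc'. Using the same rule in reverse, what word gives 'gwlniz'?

ethics

Letter i (0-indexed) is shifted by i+2, so successive shifts are 2, 3, 4, ….
Undoing it on gwlniz: g−2=e, w−3=t, l−4=h, n−5=i, i−6=c, z−7=s.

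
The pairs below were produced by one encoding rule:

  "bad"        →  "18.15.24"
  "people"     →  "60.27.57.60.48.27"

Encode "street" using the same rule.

69.72.66.27.27.72

With a=1..z=26, the number is 3·pos + 12.
For street: s=19→69, t=20→72, r=18→66, e=5→27, e=5→27, t=20→72.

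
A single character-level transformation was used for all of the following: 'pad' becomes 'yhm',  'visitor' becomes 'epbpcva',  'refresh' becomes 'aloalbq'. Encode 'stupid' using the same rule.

bcbypm

Vowels shift forward by 7 and consonants shift forward by 9.
Applying it to stupid: s(cons)+9=b, t(cons)+9=c, u(vowel)+7=b, p(cons)+9=y, i(vowel)+7=p, d(cons)+9=m.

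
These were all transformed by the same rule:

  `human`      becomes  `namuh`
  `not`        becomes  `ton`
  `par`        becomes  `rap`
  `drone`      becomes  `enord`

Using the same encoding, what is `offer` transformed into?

The output letters match the input read backwards: human reversed is namuh. The word is simply reversed.
On offer: reverse → reffo.

reffo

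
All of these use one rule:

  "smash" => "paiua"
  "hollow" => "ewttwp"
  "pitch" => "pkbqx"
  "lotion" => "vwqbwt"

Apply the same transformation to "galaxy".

gfitio

Read the word backwards and shift each letter +8.
On galaxy: reverse → yxalag; then shift: y+8=g, x+8=f, a+8=i, l+8=t, a+8=i, g+8=o.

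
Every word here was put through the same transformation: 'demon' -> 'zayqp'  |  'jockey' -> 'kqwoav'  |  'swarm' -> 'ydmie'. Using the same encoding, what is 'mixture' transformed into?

The output letters match the input read backwards, each shifted +12: demon reversed is nomed. The word is reversed, then every letter is shifted forward by 12.
For mixture: reverse → erutxim; then shift: e+12=q, r+12=d, u+12=g, t+12=f, x+12=j, i+12=u, m+12=y.

qdgfjuy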